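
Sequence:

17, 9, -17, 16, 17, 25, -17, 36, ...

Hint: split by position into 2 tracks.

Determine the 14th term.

81

The terms cycle through 2 interleaved subsequences.
Track A is 17, -17, 17, -17, which is the oscillation 17·(−1)^(n+1).
Track B is 9, 16, 25, 36, which is perfect squares starting at 3².
The 14th slot belongs to track B; its 7th term is 81.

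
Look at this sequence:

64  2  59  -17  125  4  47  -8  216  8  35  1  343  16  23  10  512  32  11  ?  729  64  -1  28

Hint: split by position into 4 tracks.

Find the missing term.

19

Split by position mod 4 into 4 tracks.
Subsequence A: 64, 125, 216, 343, 512, 729 (perfect cubes starting at 4³).
Subsequence B: 2, 4, 8, 16, 32, 64 (successive powers of 2).
Subsequence C: 59, 47, 35, 23, 11, -1 (arithmetic with common difference −12).
Subsequence D: -17, -8, 1, 10, ?, 28 (linear: a_n = -26 + 9·n).
Subsequence D's pattern makes the blank 19.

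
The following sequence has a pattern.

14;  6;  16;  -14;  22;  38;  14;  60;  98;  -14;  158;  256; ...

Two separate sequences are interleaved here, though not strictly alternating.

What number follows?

14

The slot pattern repeats as ABB (period 3), so there are 2 interleaved tracks.
Track A = 14, -14, 14, -14: oscillating between 14 and -14.
Track B = 6, 16, 22, 38, 60, 98, 158, 256: Fibonacci-style (each term is the sum of the two before it).
The 13th slot belongs to track A; its 5th term is 14.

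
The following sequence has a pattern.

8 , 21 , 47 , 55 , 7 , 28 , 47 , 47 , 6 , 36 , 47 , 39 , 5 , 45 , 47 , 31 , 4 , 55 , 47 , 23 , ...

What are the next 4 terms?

Taking every 4th term gives 4 separate tracks.
Stream A = 8, 7, 6, 5, 4: linear: a_n = 9 − n.
Stream B = 21, 28, 36, 45, 55: the triangular numbers T_6, T_7, ….
Stream C = 47, 47, 47, 47, 47: the constant sequence 47.
Stream D = 55, 47, 39, 31, 23: subtracting 8 each time.
Position 21 → stream A, term 6 = 3.
Position 22 falls in stream B as its term 6, giving 66.
Position 23 → stream C, term 6 = 47.
Position 24 → stream D, term 6 = 15.

3, 66, 47, 15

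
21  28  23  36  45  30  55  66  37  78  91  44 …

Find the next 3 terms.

Positions follow the repeating pattern AAB; grouping by letter gives 2 tracks.
Track A: 21, 28, 36, 45, 55, 66, 78, 91. Triangular numbers starting at T_6.
Track B: 23, 30, 37, 44. Arithmetic with common difference +7.
Term 13 comes from track A (its 9th entry): 105.
Term 14 comes from track A (its 10th entry): 120.
Term 15 comes from track B (its 5th entry): 51.

105, 120, 51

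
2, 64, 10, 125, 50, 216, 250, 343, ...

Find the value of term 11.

Odd-indexed and even-indexed terms follow separate rules.
Subsequence A = 2, 10, 50, 250: a geometric progression (common ratio 5).
Subsequence B = 64, 125, 216, 343: perfect cubes starting at 4³.
Position 11 falls in subsequence A as its term 6, giving 6250.

6250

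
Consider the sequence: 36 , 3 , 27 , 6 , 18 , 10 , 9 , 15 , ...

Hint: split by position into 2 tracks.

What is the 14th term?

Split by position mod 2 into 2 tracks.
Track A = 36, 27, 18, 9: linear: a_n = 45 − 9·n.
Track B = 3, 6, 10, 15: triangular numbers starting at T_2.
Position 14 falls in track B as its term 7, giving 36.

36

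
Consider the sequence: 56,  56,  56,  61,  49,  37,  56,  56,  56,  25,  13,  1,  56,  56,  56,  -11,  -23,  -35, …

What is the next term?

Positions follow the repeating pattern AAABBB; grouping by letter gives 2 tracks.
Track A: 56, 56, 56, 56, 56, 56, 56, 56, 56 — always 56.
Track B: 61, 49, 37, 25, 13, 1, -11, -23, -35 — subtracting 12 each time.
Position 19 → track A, term 10 = 56.

56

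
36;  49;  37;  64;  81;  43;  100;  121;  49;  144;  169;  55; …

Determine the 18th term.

The slot pattern repeats as AAB (period 3), so there are 2 interleaved tracks.
Track A: 36, 49, 64, 81, 100, 121, 144, 169 — perfect squares starting at 6².
Track B: 37, 43, 49, 55 — adding 6 each time.
The 18th slot belongs to track B; its 6th term is 67.

67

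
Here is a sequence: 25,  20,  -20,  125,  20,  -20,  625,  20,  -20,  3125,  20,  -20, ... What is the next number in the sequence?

15625

Positions follow the repeating pattern ABB; grouping by letter gives 2 tracks.
Track A: 25, 125, 625, 3125 (powers 5^2, 5^3, 5^4, …).
Track B: 20, -20, 20, -20, 20, -20, 20, -20 (oscillating between 20 and -20).
Term 13 comes from track A (its 5th entry): 15625.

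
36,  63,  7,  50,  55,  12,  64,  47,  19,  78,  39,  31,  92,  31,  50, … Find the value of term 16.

Taking every 3rd term gives 3 separate tracks.
Stream A is 36, 50, 64, 78, 92, which is adding 14 each time.
Stream B is 63, 55, 47, 39, 31, which is subtracting 8 each time.
Stream C is 7, 12, 19, 31, 50, which is each term equals the sum of the previous two.
Position 16 falls in stream A as its term 6, giving 106.

106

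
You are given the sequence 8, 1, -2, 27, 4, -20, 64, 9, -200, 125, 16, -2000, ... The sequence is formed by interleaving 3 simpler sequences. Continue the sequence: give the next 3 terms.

216, 25, -20000

The terms cycle through 3 interleaved subsequences.
Subsequence A: 8, 27, 64, 125. The cubes 2³, 3³, 4³, ….
Subsequence B: 1, 4, 9, 16. Perfect squares starting at 1².
Subsequence C: -2, -20, -200, -2000. Geometric with ratio 10.
The 13th slot belongs to subsequence A; its 5th term is 216.
Term 14 comes from subsequence B (its 5th entry): 25.
The 15th slot belongs to subsequence C; its 5th term is -20000.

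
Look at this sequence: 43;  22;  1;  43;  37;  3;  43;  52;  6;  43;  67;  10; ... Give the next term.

43

Taking every 3rd term gives 3 separate tracks.
Track A = 43, 43, 43, 43: always 43.
Track B = 22, 37, 52, 67: arithmetic, step +15.
Track C = 1, 3, 6, 10: the triangular numbers T_1, T_2, ….
The 13th slot belongs to track A; its 5th term is 43.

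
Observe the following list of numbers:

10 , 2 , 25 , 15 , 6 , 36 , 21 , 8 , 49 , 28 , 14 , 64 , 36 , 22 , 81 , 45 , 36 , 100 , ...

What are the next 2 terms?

55, 58

Split by position mod 3 into 3 tracks.
Track A: 10, 15, 21, 28, 36, 45 — the triangular numbers T_4, T_5, ….
Track B: 2, 6, 8, 14, 22, 36 — Fibonacci-style (each term is the sum of the two before it).
Track C: 25, 36, 49, 64, 81, 100 — consecutive squares n² from n = 5.
The 19th slot belongs to track A; its 7th term is 55.
Term 20 comes from track B (its 7th entry): 58.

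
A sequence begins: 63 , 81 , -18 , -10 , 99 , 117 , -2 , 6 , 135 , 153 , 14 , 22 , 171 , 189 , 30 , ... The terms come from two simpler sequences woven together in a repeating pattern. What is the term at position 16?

Positions follow the repeating pattern AABB; grouping by letter gives 2 tracks.
Subsequence A = 63, 81, 99, 117, 135, 153, 171, 189: arithmetic, step +18.
Subsequence B = -18, -10, -2, 6, 14, 22, 30: linear: a_n = -26 + 8·n.
Term 16 comes from subsequence B (its 8th entry): 38.

38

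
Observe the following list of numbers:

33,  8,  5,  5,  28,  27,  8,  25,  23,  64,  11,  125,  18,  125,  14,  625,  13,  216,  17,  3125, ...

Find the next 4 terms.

Split by position mod 4: positions 1, 5, 9, … form one track, and each other residue class forms its own.
Track A: 33, 28, 23, 18, 13. Arithmetic with common difference −5.
Track B: 8, 27, 64, 125, 216. Perfect cubes starting at 2³.
Track C: 5, 8, 11, 14, 17. Arithmetic, step +3.
Track D: 5, 25, 125, 625, 3125. Powers of 5.
Position 21 → track A, term 6 = 8.
Term 22 comes from track B (its 6th entry): 343.
Position 23 falls in track C as its term 6, giving 20.
Position 24 falls in track D as its term 6, giving 15625.

8, 343, 20, 15625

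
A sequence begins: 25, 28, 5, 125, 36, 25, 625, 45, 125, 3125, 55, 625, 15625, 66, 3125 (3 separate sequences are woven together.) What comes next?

78125

Read the sequence 3 terms at a time; column i is its own pattern.
Stream A: 25, 125, 625, 3125, 15625 (powers 5^2, 5^3, 5^4, …).
Stream B: 28, 36, 45, 55, 66 (triangular numbers starting at T_7).
Stream C: 5, 25, 125, 625, 3125 (a geometric progression (common ratio 5)).
The 16th slot belongs to stream A; its 6th term is 78125.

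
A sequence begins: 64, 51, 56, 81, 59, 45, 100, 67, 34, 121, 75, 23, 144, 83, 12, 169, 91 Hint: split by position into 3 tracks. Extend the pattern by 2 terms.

The terms cycle through 3 interleaved subsequences.
Stream A is 64, 81, 100, 121, 144, 169, which is perfect squares starting at 8².
Stream B is 51, 59, 67, 75, 83, 91, which is arithmetic, step +8.
Stream C is 56, 45, 34, 23, 12, which is arithmetic with common difference −11.
Position 18 falls in stream C as its term 6, giving 1.
Term 19 comes from stream A (its 7th entry): 196.

1, 196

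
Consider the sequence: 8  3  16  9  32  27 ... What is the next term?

64

Odd-indexed and even-indexed terms follow separate rules.
Subsequence A: 8, 16, 32. A geometric progression (common ratio 2).
Subsequence B: 3, 9, 27. Successive powers of 3.
Position 7 → subsequence A, term 4 = 64.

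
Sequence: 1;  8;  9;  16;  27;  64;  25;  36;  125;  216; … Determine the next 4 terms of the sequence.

Reading positions in blocks of 4 reveals the pattern AABB — 2 tracks woven together.
Stream A = 1, 8, 27, 64, 125, 216: perfect cubes starting at 1³.
Stream B = 9, 16, 25, 36: perfect squares starting at 3².
Position 11 falls in stream B as its term 5, giving 49.
Term 12 comes from stream B (its 6th entry): 64.
Position 13 → stream A, term 7 = 343.
Position 14 falls in stream A as its term 8, giving 512.

49, 64, 343, 512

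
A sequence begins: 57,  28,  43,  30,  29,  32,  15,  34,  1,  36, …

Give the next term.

-13

Odd-indexed and even-indexed terms follow separate rules.
Subsequence A: 57, 43, 29, 15, 1 (linear: a_n = 71 − 14·n).
Subsequence B: 28, 30, 32, 34, 36 (arithmetic with common difference +2).
Position 11 falls in subsequence A as its term 6, giving -13.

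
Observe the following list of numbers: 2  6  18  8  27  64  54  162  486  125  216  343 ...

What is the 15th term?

Positions follow the repeating pattern AAABBB; grouping by letter gives 2 tracks.
Stream A is 2, 6, 18, 54, 162, 486, which is geometric with ratio 3.
Stream B is 8, 27, 64, 125, 216, 343, which is the cubes 2³, 3³, 4³, ….
Term 15 comes from stream A (its 9th entry): 13122.

13122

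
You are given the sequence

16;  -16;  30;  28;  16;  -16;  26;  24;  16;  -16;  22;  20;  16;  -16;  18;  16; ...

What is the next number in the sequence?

16

Positions follow the repeating pattern AABB; grouping by letter gives 2 tracks.
Subsequence A: 16, -16, 16, -16, 16, -16, 16, -16. Alternating ±16.
Subsequence B: 30, 28, 26, 24, 22, 20, 18, 16. Subtracting 2 each time.
The 17th slot belongs to subsequence A; its 9th term is 16.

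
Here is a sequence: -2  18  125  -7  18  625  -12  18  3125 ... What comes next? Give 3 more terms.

-17, 18, 15625

The terms cycle through 3 interleaved subsequences.
Track A: -2, -7, -12 (subtracting 5 each time).
Track B: 18, 18, 18 (always 18).
Track C: 125, 625, 3125 (successive powers of 5).
The 10th slot belongs to track A; its 4th term is -17.
The 11th slot belongs to track B; its 4th term is 18.
The 12th slot belongs to track C; its 4th term is 15625.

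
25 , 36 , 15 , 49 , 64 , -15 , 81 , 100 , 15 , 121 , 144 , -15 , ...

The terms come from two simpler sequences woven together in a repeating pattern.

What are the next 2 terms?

Positions follow the repeating pattern AAB; grouping by letter gives 2 tracks.
Subsequence A: 25, 36, 49, 64, 81, 100, 121, 144 — the squares 5², 6², 7², ….
Subsequence B: 15, -15, 15, -15 — alternating ±15.
Position 13 → subsequence A, term 9 = 169.
Term 14 comes from subsequence A (its 10th entry): 196.

169, 196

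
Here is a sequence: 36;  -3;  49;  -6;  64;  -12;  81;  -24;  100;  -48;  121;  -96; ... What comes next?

144

The terms cycle through 2 interleaved subsequences.
Subsequence A: 36, 49, 64, 81, 100, 121. Consecutive squares n² from n = 6.
Subsequence B: -3, -6, -12, -24, -48, -96. Geometric with ratio 2.
The 13th slot belongs to subsequence A; its 7th term is 144.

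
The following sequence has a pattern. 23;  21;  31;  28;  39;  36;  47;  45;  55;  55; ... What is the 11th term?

63

Positions 1, 3, 5, … form one subsequence and positions 2, 4, 6, … form another.
Track A is 23, 31, 39, 47, 55, which is linear: a_n = 15 + 8·n.
Track B is 21, 28, 36, 45, 55, which is triangular numbers n(n+1)/2 for n = 6, 7, ….
Term 11 comes from track A (its 6th entry): 63.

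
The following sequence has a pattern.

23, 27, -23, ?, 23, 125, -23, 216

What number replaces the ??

Split by position mod 2 into 2 tracks.
Track A = 23, -23, 23, -23: the oscillation 23·(−1)^(n+1).
Track B = 27, ?, 125, 216: consecutive cubes n³ from n = 3.
Track B's pattern makes the blank 64.

64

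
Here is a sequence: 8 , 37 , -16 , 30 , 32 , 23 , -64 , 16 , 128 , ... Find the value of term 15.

Taking every 2nd term gives 2 separate tracks.
Track A = 8, -16, 32, -64, 128: geometric, ×-2 each step.
Track B = 37, 30, 23, 16: linear: a_n = 44 − 7·n.
Term 15 comes from track A (its 8th entry): -1024.

-1024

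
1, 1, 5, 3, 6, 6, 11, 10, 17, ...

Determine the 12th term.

Split by position mod 2 into 2 tracks.
Subsequence A is 1, 5, 6, 11, 17, which is a Fibonacci-like recurrence a_n = a_{n-1} + a_{n-2}.
Subsequence B is 1, 3, 6, 10, which is the triangular numbers T_1, T_2, ….
The 12th slot belongs to subsequence B; its 6th term is 21.

21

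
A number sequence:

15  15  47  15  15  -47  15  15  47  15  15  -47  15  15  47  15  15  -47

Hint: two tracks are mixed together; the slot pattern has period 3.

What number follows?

15

The slot pattern repeats as AAB (period 3), so there are 2 interleaved tracks.
Subsequence A = 15, 15, 15, 15, 15, 15, 15, 15, 15, 15, 15, 15: the constant sequence 15.
Subsequence B = 47, -47, 47, -47, 47, -47: oscillating between 47 and -47.
Term 19 comes from subsequence A (its 13th entry): 15.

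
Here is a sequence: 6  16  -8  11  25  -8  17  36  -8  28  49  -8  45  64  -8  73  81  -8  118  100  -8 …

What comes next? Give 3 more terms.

191, 121, -8

Read the sequence 3 terms at a time; column i is its own pattern.
Track A = 6, 11, 17, 28, 45, 73, 118: Fibonacci-style (each term is the sum of the two before it).
Track B = 16, 25, 36, 49, 64, 81, 100: the squares 4², 5², 6², ….
Track C = -8, -8, -8, -8, -8, -8, -8: the constant sequence -8.
Position 22 falls in track A as its term 8, giving 191.
Position 23 → track B, term 8 = 121.
Position 24 falls in track C as its term 8, giving -8.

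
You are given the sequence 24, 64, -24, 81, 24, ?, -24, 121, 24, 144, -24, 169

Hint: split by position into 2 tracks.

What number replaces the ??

Odd-indexed and even-indexed terms follow separate rules.
Track A: 24, -24, 24, -24, 24, -24. Alternating ±24.
Track B: 64, 81, ?, 121, 144, 169. Consecutive squares n² from n = 8.
Track B's pattern makes the blank 100.

100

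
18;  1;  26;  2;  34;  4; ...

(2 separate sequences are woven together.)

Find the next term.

Taking every 2nd term gives 2 separate tracks.
Stream A: 18, 26, 34. Adding 8 each time.
Stream B: 1, 2, 4. Powers of 2.
Position 7 → stream A, term 4 = 42.

42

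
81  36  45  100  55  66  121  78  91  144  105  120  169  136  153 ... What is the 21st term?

Reading positions in blocks of 3 reveals the pattern ABB — 2 tracks woven together.
Track A: 81, 100, 121, 144, 169. The squares 9², 10², 11², ….
Track B: 36, 45, 55, 66, 78, 91, 105, 120, 136, 153. Triangular numbers n(n+1)/2 for n = 8, 9, ….
Term 21 comes from track B (its 14th entry): 231.

231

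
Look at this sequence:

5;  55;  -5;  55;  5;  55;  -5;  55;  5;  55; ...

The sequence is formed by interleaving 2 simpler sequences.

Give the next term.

-5

Split by position mod 2 into 2 tracks.
Track A is 5, -5, 5, -5, 5, which is oscillating between 5 and -5.
Track B is 55, 55, 55, 55, 55, which is always 55.
Term 11 comes from track A (its 6th entry): -5.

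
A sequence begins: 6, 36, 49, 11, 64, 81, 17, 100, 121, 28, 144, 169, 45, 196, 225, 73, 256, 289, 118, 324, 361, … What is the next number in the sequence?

Reading positions in blocks of 3 reveals the pattern ABB — 2 tracks woven together.
Subsequence A = 6, 11, 17, 28, 45, 73, 118: a Fibonacci-like recurrence a_n = a_{n-1} + a_{n-2}.
Subsequence B = 36, 49, 64, 81, 100, 121, 144, 169, 196, 225, 256, 289, 324, 361: the squares 6², 7², 8², ….
Position 22 falls in subsequence A as its term 8, giving 191.

191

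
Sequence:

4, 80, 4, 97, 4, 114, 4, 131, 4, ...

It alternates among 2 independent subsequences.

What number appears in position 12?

165

Odd-indexed and even-indexed terms follow separate rules.
Stream A: 4, 4, 4, 4, 4 — constant 4.
Stream B: 80, 97, 114, 131 — arithmetic, step +17.
Position 12 falls in stream B as its term 6, giving 165.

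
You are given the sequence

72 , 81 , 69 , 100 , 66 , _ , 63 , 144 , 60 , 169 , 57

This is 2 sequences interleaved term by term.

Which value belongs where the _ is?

121

Odd-indexed and even-indexed terms follow separate rules.
Subsequence A is 72, 69, 66, 63, 60, 57, which is subtracting 3 each time.
Subsequence B is 81, 100, ?, 144, 169, which is the squares 9², 10², 11², ….
So the missing entry in subsequence B is 121.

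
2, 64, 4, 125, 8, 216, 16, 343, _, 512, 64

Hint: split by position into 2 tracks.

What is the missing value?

Taking every 2nd term gives 2 separate tracks.
Stream A = 2, 4, 8, 16, ?, 64: powers 2^1, 2^2, 2^3, ….
Stream B = 64, 125, 216, 343, 512: the cubes 4³, 5³, 6³, ….
The gap is stream A's term 5; the rule gives 32.

32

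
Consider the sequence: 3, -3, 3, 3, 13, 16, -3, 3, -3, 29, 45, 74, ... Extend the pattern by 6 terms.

3, -3, 3, 119, 193, 312

Positions follow the repeating pattern AAABBB; grouping by letter gives 2 tracks.
Subsequence A: 3, -3, 3, -3, 3, -3 (oscillating between 3 and -3).
Subsequence B: 3, 13, 16, 29, 45, 74 (a Fibonacci-like recurrence a_n = a_{n-1} + a_{n-2}).
The 13th slot belongs to subsequence A; its 7th term is 3.
Term 14 comes from subsequence A (its 8th entry): -3.
Term 15 comes from subsequence A (its 9th entry): 3.
The 16th slot belongs to subsequence B; its 7th term is 119.
Position 17 falls in subsequence B as its term 8, giving 193.
Term 18 comes from subsequence B (its 9th entry): 312.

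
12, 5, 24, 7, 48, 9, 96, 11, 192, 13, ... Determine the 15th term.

Split by position mod 2 into 2 tracks.
Track A = 12, 24, 48, 96, 192: geometric with ratio 2.
Track B = 5, 7, 9, 11, 13: arithmetic, step +2.
Term 15 comes from track A (its 8th entry): 1536.

1536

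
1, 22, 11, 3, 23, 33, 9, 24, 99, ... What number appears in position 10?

27

Taking every 3rd term gives 3 separate tracks.
Subsequence A: 1, 3, 9 — powers 3^0, 3^1, 3^2, ….
Subsequence B: 22, 23, 24 — arithmetic with common difference +1.
Subsequence C: 11, 33, 99 — multiplying by 3 each time.
Position 10 falls in subsequence A as its term 4, giving 27.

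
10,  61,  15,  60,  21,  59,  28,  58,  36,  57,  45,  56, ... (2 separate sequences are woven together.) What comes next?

55

The terms cycle through 2 interleaved subsequences.
Track A is 10, 15, 21, 28, 36, 45, which is triangular numbers starting at T_4.
Track B is 61, 60, 59, 58, 57, 56, which is arithmetic with common difference −1.
Position 13 falls in track A as its term 7, giving 55.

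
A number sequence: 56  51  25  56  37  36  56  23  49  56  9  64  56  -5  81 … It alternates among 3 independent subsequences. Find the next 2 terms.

56, -19

The terms cycle through 3 interleaved subsequences.
Subsequence A is 56, 56, 56, 56, 56, which is always 56.
Subsequence B is 51, 37, 23, 9, -5, which is linear: a_n = 65 − 14·n.
Subsequence C is 25, 36, 49, 64, 81, which is the squares 5², 6², 7², ….
Term 16 comes from subsequence A (its 6th entry): 56.
Position 17 → subsequence B, term 6 = -19.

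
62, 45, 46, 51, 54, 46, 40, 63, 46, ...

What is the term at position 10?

Read the sequence 3 terms at a time; column i is its own pattern.
Track A: 62, 51, 40. Arithmetic, step −11.
Track B: 45, 54, 63. Linear: a_n = 36 + 9·n.
Track C: 46, 46, 46. Always 46.
Position 10 falls in track A as its term 4, giving 29.

29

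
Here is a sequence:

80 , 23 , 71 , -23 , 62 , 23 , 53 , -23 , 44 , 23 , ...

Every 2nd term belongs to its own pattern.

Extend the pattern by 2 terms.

35, -23

Odd-indexed and even-indexed terms follow separate rules.
Subsequence A: 80, 71, 62, 53, 44 — arithmetic with common difference −9.
Subsequence B: 23, -23, 23, -23, 23 — the oscillation 23·(−1)^(n+1).
Position 11 → subsequence A, term 6 = 35.
Position 12 falls in subsequence B as its term 6, giving -23.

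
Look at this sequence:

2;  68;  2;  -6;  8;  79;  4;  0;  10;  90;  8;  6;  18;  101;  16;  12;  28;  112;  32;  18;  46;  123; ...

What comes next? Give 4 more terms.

Taking every 4th term gives 4 separate tracks.
Track A is 2, 8, 10, 18, 28, 46, which is Fibonacci-style (each term is the sum of the two before it).
Track B is 68, 79, 90, 101, 112, 123, which is arithmetic, step +11.
Track C is 2, 4, 8, 16, 32, which is powers of 2.
Track D is -6, 0, 6, 12, 18, which is arithmetic with common difference +6.
The 23rd slot belongs to track C; its 6th term is 64.
Position 24 falls in track D as its term 6, giving 24.
Term 25 comes from track A (its 7th entry): 74.
The 26th slot belongs to track B; its 7th term is 134.

64, 24, 74, 134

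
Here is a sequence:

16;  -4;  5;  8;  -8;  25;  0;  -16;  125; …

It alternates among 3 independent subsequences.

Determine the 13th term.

-16

Read the sequence 3 terms at a time; column i is its own pattern.
Subsequence A is 16, 8, 0, which is linear: a_n = 24 − 8·n.
Subsequence B is -4, -8, -16, which is geometric, ×2 each step.
Subsequence C is 5, 25, 125, which is powers 5^1, 5^2, 5^3, ….
Term 13 comes from subsequence A (its 5th entry): -16.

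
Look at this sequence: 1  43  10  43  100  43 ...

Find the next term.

Split by position mod 2 into 2 tracks.
Track A is 1, 10, 100, which is successive powers of 10.
Track B is 43, 43, 43, which is always 43.
Position 7 falls in track A as its term 4, giving 1000.

1000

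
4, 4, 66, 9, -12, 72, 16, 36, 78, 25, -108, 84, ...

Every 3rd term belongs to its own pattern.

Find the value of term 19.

64

Read the sequence 3 terms at a time; column i is its own pattern.
Subsequence A: 4, 9, 16, 25 — the squares 2², 3², 4², ….
Subsequence B: 4, -12, 36, -108 — geometric, ×-3 each step.
Subsequence C: 66, 72, 78, 84 — arithmetic with common difference +6.
The 19th slot belongs to subsequence A; its 7th term is 64.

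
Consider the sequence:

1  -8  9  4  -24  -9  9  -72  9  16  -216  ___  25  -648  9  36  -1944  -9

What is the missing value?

Taking every 3rd term gives 3 separate tracks.
Subsequence A: 1, 4, 9, 16, 25, 36. Consecutive squares n² from n = 1.
Subsequence B: -8, -24, -72, -216, -648, -1944. Multiplying by 3 each time.
Subsequence C: 9, -9, 9, ?, 9, -9. Oscillating between 9 and -9.
Filling subsequence C at index 4 by its rule yields -9.

-9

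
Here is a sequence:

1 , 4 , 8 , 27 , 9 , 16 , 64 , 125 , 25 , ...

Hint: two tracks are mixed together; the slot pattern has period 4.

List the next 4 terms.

The slot pattern repeats as AABB (period 4), so there are 2 interleaved tracks.
Track A: 1, 4, 9, 16, 25. Consecutive squares n² from n = 1.
Track B: 8, 27, 64, 125. Consecutive cubes n³ from n = 2.
Term 10 comes from track A (its 6th entry): 36.
The 11th slot belongs to track B; its 5th term is 216.
Position 12 falls in track B as its term 6, giving 343.
Position 13 falls in track A as its term 7, giving 49.

36, 216, 343, 49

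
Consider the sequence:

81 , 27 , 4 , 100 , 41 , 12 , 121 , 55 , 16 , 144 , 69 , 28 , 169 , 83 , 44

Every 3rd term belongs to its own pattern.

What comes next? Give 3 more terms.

196, 97, 72

Split by position mod 3: positions 1, 4, 7, … form one track, and each other residue class forms its own.
Track A: 81, 100, 121, 144, 169 — the squares 9², 10², 11², ….
Track B: 27, 41, 55, 69, 83 — adding 14 each time.
Track C: 4, 12, 16, 28, 44 — each term equals the sum of the previous two.
Position 16 falls in track A as its term 6, giving 196.
Position 17 falls in track B as its term 6, giving 97.
Position 18 → track C, term 6 = 72.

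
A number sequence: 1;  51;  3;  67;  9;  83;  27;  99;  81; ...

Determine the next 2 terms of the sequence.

Odd-indexed and even-indexed terms follow separate rules.
Track A: 1, 3, 9, 27, 81 (powers 3^0, 3^1, 3^2, …).
Track B: 51, 67, 83, 99 (arithmetic, step +16).
Position 10 falls in track B as its term 5, giving 115.
Position 11 falls in track A as its term 6, giving 243.

115, 243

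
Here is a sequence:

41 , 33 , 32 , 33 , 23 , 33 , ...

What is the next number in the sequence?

Odd-indexed and even-indexed terms follow separate rules.
Track A: 41, 32, 23. Linear: a_n = 50 − 9·n.
Track B: 33, 33, 33. The constant sequence 33.
The 7th slot belongs to track A; its 4th term is 14.

14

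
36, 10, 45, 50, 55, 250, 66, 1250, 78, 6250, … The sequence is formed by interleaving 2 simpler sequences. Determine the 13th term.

Split by position mod 2 into 2 tracks.
Track A = 36, 45, 55, 66, 78: triangular numbers n(n+1)/2 for n = 8, 9, ….
Track B = 10, 50, 250, 1250, 6250: geometric with ratio 5.
Position 13 falls in track A as its term 7, giving 105.

105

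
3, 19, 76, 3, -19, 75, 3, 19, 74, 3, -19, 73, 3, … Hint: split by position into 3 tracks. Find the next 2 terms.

19, 72

Taking every 3rd term gives 3 separate tracks.
Subsequence A = 3, 3, 3, 3, 3: the constant sequence 3.
Subsequence B = 19, -19, 19, -19: oscillating between 19 and -19.
Subsequence C = 76, 75, 74, 73: arithmetic with common difference −1.
Term 14 comes from subsequence B (its 5th entry): 19.
The 15th slot belongs to subsequence C; its 5th term is 72.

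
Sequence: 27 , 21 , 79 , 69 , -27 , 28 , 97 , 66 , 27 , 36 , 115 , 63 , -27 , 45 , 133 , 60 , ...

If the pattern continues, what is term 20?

Read the sequence 4 terms at a time; column i is its own pattern.
Subsequence A: 27, -27, 27, -27 (the oscillation 27·(−1)^(n+1)).
Subsequence B: 21, 28, 36, 45 (triangular numbers starting at T_6).
Subsequence C: 79, 97, 115, 133 (arithmetic, step +18).
Subsequence D: 69, 66, 63, 60 (linear: a_n = 72 − 3·n).
Position 20 falls in subsequence D as its term 5, giving 57.

57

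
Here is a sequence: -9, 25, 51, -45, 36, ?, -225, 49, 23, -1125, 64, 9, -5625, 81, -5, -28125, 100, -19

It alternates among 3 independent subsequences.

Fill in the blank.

Split by position mod 3 into 3 tracks.
Track A: -9, -45, -225, -1125, -5625, -28125 (geometric with ratio 5).
Track B: 25, 36, 49, 64, 81, 100 (consecutive squares n² from n = 5).
Track C: 51, ?, 23, 9, -5, -19 (arithmetic, step −14).
Filling track C at index 2 by its rule yields 37.

37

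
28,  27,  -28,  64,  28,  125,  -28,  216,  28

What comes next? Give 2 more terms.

343, -28

Positions 1, 3, 5, … form one subsequence and positions 2, 4, 6, … form another.
Stream A is 28, -28, 28, -28, 28, which is the oscillation 28·(−1)^(n+1).
Stream B is 27, 64, 125, 216, which is the cubes 3³, 4³, 5³, ….
Position 10 → stream B, term 5 = 343.
Position 11 falls in stream A as its term 6, giving -28.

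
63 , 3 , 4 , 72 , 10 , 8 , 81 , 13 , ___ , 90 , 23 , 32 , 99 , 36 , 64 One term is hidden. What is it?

16

Taking every 3rd term gives 3 separate tracks.
Track A: 63, 72, 81, 90, 99. Linear: a_n = 54 + 9·n.
Track B: 3, 10, 13, 23, 36. Fibonacci-style (each term is the sum of the two before it).
Track C: 4, 8, ?, 32, 64. Successive powers of 2.
So the missing entry in track C is 16.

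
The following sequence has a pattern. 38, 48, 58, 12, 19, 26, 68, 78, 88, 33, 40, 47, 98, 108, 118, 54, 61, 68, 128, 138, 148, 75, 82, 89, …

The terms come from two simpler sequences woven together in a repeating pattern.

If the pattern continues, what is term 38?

228

Positions follow the repeating pattern AAABBB; grouping by letter gives 2 tracks.
Stream A: 38, 48, 58, 68, 78, 88, 98, 108, 118, 128, 138, 148. Arithmetic, step +10.
Stream B: 12, 19, 26, 33, 40, 47, 54, 61, 68, 75, 82, 89. Arithmetic, step +7.
The 38th slot belongs to stream A; its 20th term is 228.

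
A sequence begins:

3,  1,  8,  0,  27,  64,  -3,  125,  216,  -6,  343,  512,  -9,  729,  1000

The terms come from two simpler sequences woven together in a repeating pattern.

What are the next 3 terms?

The slot pattern repeats as ABB (period 3), so there are 2 interleaved tracks.
Subsequence A: 3, 0, -3, -6, -9. Subtracting 3 each time.
Subsequence B: 1, 8, 27, 64, 125, 216, 343, 512, 729, 1000. Perfect cubes starting at 1³.
Position 16 → subsequence A, term 6 = -12.
Position 17 falls in subsequence B as its term 11, giving 1331.
Position 18 falls in subsequence B as its term 12, giving 1728.

-12, 1331, 1728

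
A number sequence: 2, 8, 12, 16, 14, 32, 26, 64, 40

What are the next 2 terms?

128, 66

Taking every 2nd term gives 2 separate tracks.
Subsequence A: 2, 12, 14, 26, 40. A Fibonacci-like recurrence a_n = a_{n-1} + a_{n-2}.
Subsequence B: 8, 16, 32, 64. Powers of 2.
The 10th slot belongs to subsequence B; its 5th term is 128.
Position 11 → subsequence A, term 6 = 66.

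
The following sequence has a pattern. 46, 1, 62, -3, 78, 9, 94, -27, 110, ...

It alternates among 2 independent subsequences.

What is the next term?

81

Odd-indexed and even-indexed terms follow separate rules.
Stream A = 46, 62, 78, 94, 110: arithmetic, step +16.
Stream B = 1, -3, 9, -27: geometric with ratio -3.
Term 10 comes from stream B (its 5th entry): 81.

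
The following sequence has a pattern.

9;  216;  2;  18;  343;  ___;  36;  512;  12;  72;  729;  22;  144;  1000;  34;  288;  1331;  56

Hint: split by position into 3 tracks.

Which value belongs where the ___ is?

10

Split by position mod 3 into 3 tracks.
Subsequence A: 9, 18, 36, 72, 144, 288 (a geometric progression (common ratio 2)).
Subsequence B: 216, 343, 512, 729, 1000, 1331 (consecutive cubes n³ from n = 6).
Subsequence C: 2, ?, 12, 22, 34, 56 (Fibonacci-style (each term is the sum of the two before it)).
Subsequence C's pattern makes the blank 10.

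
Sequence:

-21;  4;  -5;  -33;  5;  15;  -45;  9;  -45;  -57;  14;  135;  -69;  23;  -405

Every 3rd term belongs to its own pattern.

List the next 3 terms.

-81, 37, 1215

Split by position mod 3: positions 1, 4, 7, … form one track, and each other residue class forms its own.
Stream A: -21, -33, -45, -57, -69 (linear: a_n = -9 − 12·n).
Stream B: 4, 5, 9, 14, 23 (a Fibonacci-like recurrence a_n = a_{n-1} + a_{n-2}).
Stream C: -5, 15, -45, 135, -405 (multiplying by -3 each time).
The 16th slot belongs to stream A; its 6th term is -81.
Position 17 falls in stream B as its term 6, giving 37.
The 18th slot belongs to stream C; its 6th term is 1215.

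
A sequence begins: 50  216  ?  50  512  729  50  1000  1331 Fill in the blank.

343

Reading positions in blocks of 3 reveals the pattern ABB — 2 tracks woven together.
Stream A: 50, 50, 50 (constant 50).
Stream B: 216, ?, 512, 729, 1000, 1331 (consecutive cubes n³ from n = 6).
The gap is stream B's term 2; the rule gives 343.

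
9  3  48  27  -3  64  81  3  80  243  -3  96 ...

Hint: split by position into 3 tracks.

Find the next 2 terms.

Split by position mod 3 into 3 tracks.
Track A: 9, 27, 81, 243 (successive powers of 3).
Track B: 3, -3, 3, -3 (oscillating between 3 and -3).
Track C: 48, 64, 80, 96 (linear: a_n = 32 + 16·n).
Term 13 comes from track A (its 5th entry): 729.
Position 14 falls in track B as its term 5, giving 3.

729, 3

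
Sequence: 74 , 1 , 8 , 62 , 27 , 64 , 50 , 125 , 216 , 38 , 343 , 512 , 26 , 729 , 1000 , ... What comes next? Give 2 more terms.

14, 1331

The slot pattern repeats as ABB (period 3), so there are 2 interleaved tracks.
Stream A: 74, 62, 50, 38, 26 (subtracting 12 each time).
Stream B: 1, 8, 27, 64, 125, 216, 343, 512, 729, 1000 (the cubes 1³, 2³, 3³, …).
Position 16 falls in stream A as its term 6, giving 14.
Term 17 comes from stream B (its 11th entry): 1331.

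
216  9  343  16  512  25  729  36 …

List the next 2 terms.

1000, 49

Odd-indexed and even-indexed terms follow separate rules.
Subsequence A: 216, 343, 512, 729. Consecutive cubes n³ from n = 6.
Subsequence B: 9, 16, 25, 36. Perfect squares starting at 3².
The 9th slot belongs to subsequence A; its 5th term is 1000.
Position 10 → subsequence B, term 5 = 49.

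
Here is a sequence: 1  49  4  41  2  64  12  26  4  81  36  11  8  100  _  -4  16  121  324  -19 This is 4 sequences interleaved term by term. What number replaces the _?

108

Split by position mod 4 into 4 tracks.
Subsequence A = 1, 2, 4, 8, 16: successive powers of 2.
Subsequence B = 49, 64, 81, 100, 121: perfect squares starting at 7².
Subsequence C = 4, 12, 36, ?, 324: a geometric progression (common ratio 3).
Subsequence D = 41, 26, 11, -4, -19: subtracting 15 each time.
So the missing entry in subsequence C is 108.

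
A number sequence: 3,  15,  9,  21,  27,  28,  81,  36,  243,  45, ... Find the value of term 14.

66

Positions 1, 3, 5, … form one subsequence and positions 2, 4, 6, … form another.
Track A = 3, 9, 27, 81, 243: powers 3^1, 3^2, 3^3, ….
Track B = 15, 21, 28, 36, 45: the triangular numbers T_5, T_6, ….
Position 14 falls in track B as its term 7, giving 66.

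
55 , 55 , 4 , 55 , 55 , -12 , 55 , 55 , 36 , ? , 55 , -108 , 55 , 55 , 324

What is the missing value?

55

Reading positions in blocks of 3 reveals the pattern AAB — 2 tracks woven together.
Track A is 55, 55, 55, 55, 55, 55, ?, 55, 55, 55, which is constant 55.
Track B is 4, -12, 36, -108, 324, which is multiplying by -3 each time.
So the missing entry in track A is 55.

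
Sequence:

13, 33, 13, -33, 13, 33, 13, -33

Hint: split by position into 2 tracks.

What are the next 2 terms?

13, 33

Odd-indexed and even-indexed terms follow separate rules.
Stream A: 13, 13, 13, 13 — the constant sequence 13.
Stream B: 33, -33, 33, -33 — the oscillation 33·(−1)^(n+1).
The 9th slot belongs to stream A; its 5th term is 13.
The 10th slot belongs to stream B; its 5th term is 33.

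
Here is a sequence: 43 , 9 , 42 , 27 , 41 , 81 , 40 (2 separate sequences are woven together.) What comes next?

243

The terms cycle through 2 interleaved subsequences.
Stream A = 43, 42, 41, 40: arithmetic with common difference −1.
Stream B = 9, 27, 81: successive powers of 3.
Position 8 → stream B, term 4 = 243.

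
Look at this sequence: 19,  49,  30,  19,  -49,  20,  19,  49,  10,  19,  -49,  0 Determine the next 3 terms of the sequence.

19, 49, -10

Split by position mod 3 into 3 tracks.
Track A is 19, 19, 19, 19, which is always 19.
Track B is 49, -49, 49, -49, which is the oscillation 49·(−1)^(n+1).
Track C is 30, 20, 10, 0, which is linear: a_n = 40 − 10·n.
Position 13 falls in track A as its term 5, giving 19.
Term 14 comes from track B (its 5th entry): 49.
The 15th slot belongs to track C; its 5th term is -10.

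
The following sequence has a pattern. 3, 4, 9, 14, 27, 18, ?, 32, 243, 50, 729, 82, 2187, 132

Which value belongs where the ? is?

81

The terms cycle through 2 interleaved subsequences.
Subsequence A is 3, 9, 27, ?, 243, 729, 2187, which is powers of 3.
Subsequence B is 4, 14, 18, 32, 50, 82, 132, which is Fibonacci-style (each term is the sum of the two before it).
Filling subsequence A at index 4 by its rule yields 81.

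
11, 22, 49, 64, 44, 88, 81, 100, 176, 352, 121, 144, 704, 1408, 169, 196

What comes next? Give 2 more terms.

2816, 5632

Positions follow the repeating pattern AABB; grouping by letter gives 2 tracks.
Stream A: 11, 22, 44, 88, 176, 352, 704, 1408. Geometric, ×2 each step.
Stream B: 49, 64, 81, 100, 121, 144, 169, 196. The squares 7², 8², 9², ….
Position 17 falls in stream A as its term 9, giving 2816.
Term 18 comes from stream A (its 10th entry): 5632.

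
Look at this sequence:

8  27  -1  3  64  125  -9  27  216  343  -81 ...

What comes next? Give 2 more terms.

Positions follow the repeating pattern AABB; grouping by letter gives 2 tracks.
Track A: 8, 27, 64, 125, 216, 343 — the cubes 2³, 3³, 4³, ….
Track B: -1, 3, -9, 27, -81 — geometric with ratio -3.
Position 12 → track B, term 6 = 243.
Position 13 falls in track A as its term 7, giving 512.

243, 512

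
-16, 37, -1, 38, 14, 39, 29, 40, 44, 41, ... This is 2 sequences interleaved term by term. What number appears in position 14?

43

Taking every 2nd term gives 2 separate tracks.
Stream A: -16, -1, 14, 29, 44. Linear: a_n = -31 + 15·n.
Stream B: 37, 38, 39, 40, 41. Adding 1 each time.
Term 14 comes from stream B (its 7th entry): 43.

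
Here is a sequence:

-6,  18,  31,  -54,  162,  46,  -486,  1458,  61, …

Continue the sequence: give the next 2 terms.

-4374, 13122

Positions follow the repeating pattern AAB; grouping by letter gives 2 tracks.
Track A: -6, 18, -54, 162, -486, 1458. Geometric with ratio -3.
Track B: 31, 46, 61. Adding 15 each time.
Term 10 comes from track A (its 7th entry): -4374.
Position 11 → track A, term 8 = 13122.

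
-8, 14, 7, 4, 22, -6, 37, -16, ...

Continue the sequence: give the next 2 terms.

52, -26

Odd-indexed and even-indexed terms follow separate rules.
Subsequence A is -8, 7, 22, 37, which is adding 15 each time.
Subsequence B is 14, 4, -6, -16, which is linear: a_n = 24 − 10·n.
The 9th slot belongs to subsequence A; its 5th term is 52.
The 10th slot belongs to subsequence B; its 5th term is -26.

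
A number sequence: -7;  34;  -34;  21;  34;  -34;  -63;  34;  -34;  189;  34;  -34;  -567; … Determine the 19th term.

Reading positions in blocks of 3 reveals the pattern ABB — 2 tracks woven together.
Track A: -7, 21, -63, 189, -567 — multiplying by -3 each time.
Track B: 34, -34, 34, -34, 34, -34, 34, -34 — oscillating between 34 and -34.
Position 19 → track A, term 7 = -5103.

-5103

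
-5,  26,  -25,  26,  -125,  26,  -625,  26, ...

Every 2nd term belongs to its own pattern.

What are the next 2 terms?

-3125, 26

Split by position mod 2 into 2 tracks.
Track A: -5, -25, -125, -625 — geometric, ×5 each step.
Track B: 26, 26, 26, 26 — constant 26.
The 9th slot belongs to track A; its 5th term is -3125.
Position 10 falls in track B as its term 5, giving 26.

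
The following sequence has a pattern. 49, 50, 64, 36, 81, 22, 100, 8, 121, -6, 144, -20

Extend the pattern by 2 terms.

Positions 1, 3, 5, … form one subsequence and positions 2, 4, 6, … form another.
Stream A: 49, 64, 81, 100, 121, 144 — the squares 7², 8², 9², ….
Stream B: 50, 36, 22, 8, -6, -20 — arithmetic with common difference −14.
Position 13 → stream A, term 7 = 169.
Term 14 comes from stream B (its 7th entry): -34.

169, -34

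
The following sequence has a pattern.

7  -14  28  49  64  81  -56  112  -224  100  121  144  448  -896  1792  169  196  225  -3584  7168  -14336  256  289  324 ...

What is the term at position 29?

400

Positions follow the repeating pattern AAABBB; grouping by letter gives 2 tracks.
Stream A: 7, -14, 28, -56, 112, -224, 448, -896, 1792, -3584, 7168, -14336 — geometric, ×-2 each step.
Stream B: 49, 64, 81, 100, 121, 144, 169, 196, 225, 256, 289, 324 — perfect squares starting at 7².
Position 29 → stream B, term 14 = 400.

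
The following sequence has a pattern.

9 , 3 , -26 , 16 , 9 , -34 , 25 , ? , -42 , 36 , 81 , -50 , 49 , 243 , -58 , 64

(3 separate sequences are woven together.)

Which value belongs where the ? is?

The terms cycle through 3 interleaved subsequences.
Stream A: 9, 16, 25, 36, 49, 64 (perfect squares starting at 3²).
Stream B: 3, 9, ?, 81, 243 (powers of 3).
Stream C: -26, -34, -42, -50, -58 (linear: a_n = -18 − 8·n).
Filling stream B at index 3 by its rule yields 27.

27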